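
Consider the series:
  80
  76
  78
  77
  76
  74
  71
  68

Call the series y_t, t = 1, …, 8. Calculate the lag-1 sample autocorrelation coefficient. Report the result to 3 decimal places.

0.443

Mean ȳ = (80 + 76 + 78 + 77 + 76 + 74 + 71 + 68)/8 = 75.0000
Deviations from mean: 5.0000, 1.0000, 3.0000, 2.0000, 1.0000, -1.0000, -4.0000, -7.0000
Σ(y_t−ȳ)(y_{t+1}−ȳ) = (5.0000) + (3.0000) + (6.0000) + (2.0000) + (-1.0000) + (4.0000) + (28.0000) = 47.0000
Denominator Σ(y_t−ȳ)² = 106.0000
r_1 = 47.0000 / 106.0000 = 0.443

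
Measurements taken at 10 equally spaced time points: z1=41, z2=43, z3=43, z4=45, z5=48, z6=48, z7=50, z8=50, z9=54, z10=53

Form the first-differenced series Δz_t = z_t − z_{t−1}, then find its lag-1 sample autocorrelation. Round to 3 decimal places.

-0.657

First differences Δz: 2, 0, 2, 3, 0, 2, 0, 4, -1
Mean of differences = 1.3333
Numerator Σ(Δz_t−Δz̄)(Δz_{t+1}−Δz̄) = -14.4444
Denominator Σ(Δz_t−Δz̄)² = 22.0000
r_1(Δz) = -14.4444 / 22.0000 = -0.657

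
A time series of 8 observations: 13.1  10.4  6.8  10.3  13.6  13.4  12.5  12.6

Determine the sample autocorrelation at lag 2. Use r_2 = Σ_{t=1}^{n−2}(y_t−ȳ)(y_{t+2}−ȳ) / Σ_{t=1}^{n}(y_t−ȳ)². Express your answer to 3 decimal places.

-0.374

Mean ȳ = (13.1 + 10.4 + 6.8 + 10.3 + 13.6 + 13.4 + 12.5 + 12.6)/8 = 11.5875
Deviations from mean: 1.5125, -1.1875, -4.7875, -1.2875, 2.0125, 1.8125, 0.9125, 1.0125
Numerator Σ_{t=1}^{6}(y_t−ȳ)(y_{t+2}−ȳ) = -14.0091
Denominator Σ(y_t−ȳ)² = 37.4688
r_2 = -14.0091 / 37.4688 = -0.374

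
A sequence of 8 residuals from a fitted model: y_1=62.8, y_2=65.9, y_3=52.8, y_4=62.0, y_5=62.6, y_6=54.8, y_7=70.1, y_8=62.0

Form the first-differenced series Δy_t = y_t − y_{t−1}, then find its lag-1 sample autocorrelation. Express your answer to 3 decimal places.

First differences Δy: 3.1, -13.1, 9.2, 0.6, -7.8, 15.3, -8.1
Mean of differences = -0.1143
Numerator Σ(Δy_t−Δȳ)(Δy_{t+1}−Δȳ) = -403.0931
Denominator Σ(Δy_t−Δȳ)² = 626.6686
r_1(Δy) = -403.0931 / 626.6686 = -0.643

-0.643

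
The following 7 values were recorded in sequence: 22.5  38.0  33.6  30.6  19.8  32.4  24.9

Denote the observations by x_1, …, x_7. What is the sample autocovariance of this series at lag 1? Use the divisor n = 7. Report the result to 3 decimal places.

-9.728

Mean x̄ = (22.5 + 38.0 + 33.6 + 30.6 + 19.8 + 32.4 + 24.9)/7 = 28.8286
Deviations: -6.3286, 9.1714, 4.7714, 1.7714, -9.0286, 3.5714, -3.9286
Σ_{t=1}^{6}(x_t−x̄)(x_{t+1}−x̄) = -68.0980
γ_1 = -68.0980 / 7 = -9.728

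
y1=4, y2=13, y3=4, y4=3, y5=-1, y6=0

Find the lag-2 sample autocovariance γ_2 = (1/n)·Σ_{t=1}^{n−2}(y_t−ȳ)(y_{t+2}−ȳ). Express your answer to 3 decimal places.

Mean ȳ = (4 + 13 + 4 + 3 − 1 + 0)/6 = 3.8333
Σ_{t=1}^{4}(y_t−ȳ)(y_{t+2}−ȳ) = -5.2222
γ_2 = -5.2222 / 6 = -0.870

-0.870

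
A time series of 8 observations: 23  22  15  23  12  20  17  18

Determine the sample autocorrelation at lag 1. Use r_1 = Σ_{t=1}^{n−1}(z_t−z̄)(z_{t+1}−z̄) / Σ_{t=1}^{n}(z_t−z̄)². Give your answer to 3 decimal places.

-0.469

Mean z̄ = (23 + 22 + 15 + 23 + 12 + 20 + 17 + 18)/8 = 18.7500
Deviations from mean: 4.2500, 3.2500, -3.7500, 4.2500, -6.7500, 1.2500, -1.7500, -0.7500
Numerator Σ_{t=1}^{7}(z_t−z̄)(z_{t+1}−z̄) = -52.3125
Denominator Σ(z_t−z̄)² = 111.5000
r_1 = -52.3125 / 111.5000 = -0.469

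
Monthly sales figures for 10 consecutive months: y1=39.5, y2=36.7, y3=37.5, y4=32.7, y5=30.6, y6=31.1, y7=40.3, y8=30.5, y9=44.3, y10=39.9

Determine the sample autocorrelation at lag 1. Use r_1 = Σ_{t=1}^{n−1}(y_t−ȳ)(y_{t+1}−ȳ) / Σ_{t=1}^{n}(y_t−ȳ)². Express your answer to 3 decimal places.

-0.066

Mean ȳ = (39.5 + 36.7 + 37.5 + 32.7 + 30.6 + 31.1 + 40.3 + 30.5 + 44.3 + 39.9)/10 = 36.3100
Numerator Σ_{t=1}^{9}(y_t−ȳ)(y_{t+1}−ȳ) = -13.9331
Denominator Σ(y_t−ȳ)² = 210.9290
r_1 = -13.9331 / 210.9290 = -0.066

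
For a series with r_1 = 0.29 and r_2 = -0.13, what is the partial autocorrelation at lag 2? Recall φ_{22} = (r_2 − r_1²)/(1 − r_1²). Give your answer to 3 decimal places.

-0.234

φ_{22} = (r_2 − r_1²) / (1 − r_1²)
r_1² = (0.29)² = 0.0841
Numerator = -0.13 − 0.0841 = -0.2141; denominator = 1 − 0.0841 = 0.9159
φ_{22} = -0.2141 / 0.9159 = -0.234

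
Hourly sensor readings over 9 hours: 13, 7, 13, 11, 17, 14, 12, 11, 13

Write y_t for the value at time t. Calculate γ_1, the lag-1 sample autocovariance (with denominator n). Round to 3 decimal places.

Mean ȳ = (13 + 7 + 13 + 11 + 17 + 14 + 12 + 11 + 13)/9 = 12.3333
Σ_{t=1}^{8}(y_t−ȳ)(y_{t+1}−ȳ) = -7.4444
γ_1 = -7.4444 / 9 = -0.827

-0.827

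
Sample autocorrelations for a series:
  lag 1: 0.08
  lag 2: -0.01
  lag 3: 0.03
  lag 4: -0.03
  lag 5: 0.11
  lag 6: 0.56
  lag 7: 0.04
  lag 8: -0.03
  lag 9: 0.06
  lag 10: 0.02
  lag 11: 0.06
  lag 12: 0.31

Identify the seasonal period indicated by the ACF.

The largest autocorrelation is r_6 = 0.56, with a weaker echo at lag 12 (0.31); the remaining lags stay at or below 0.11.
The dominant spike at lag 6 indicates a seasonal period of 6.

6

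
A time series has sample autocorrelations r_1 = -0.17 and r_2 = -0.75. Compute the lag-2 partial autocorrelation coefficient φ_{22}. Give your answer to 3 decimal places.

-0.802

φ_{22} = (r_2 − r_1²) / (1 − r_1²)
r_1² = (-0.17)² = 0.0289
Numerator = -0.75 − 0.0289 = -0.7789; denominator = 1 − 0.0289 = 0.9711
φ_{22} = -0.7789 / 0.9711 = -0.802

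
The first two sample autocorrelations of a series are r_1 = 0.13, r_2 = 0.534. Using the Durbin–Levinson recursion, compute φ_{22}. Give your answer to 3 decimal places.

0.526

φ_{22} = (r_2 − r_1²) / (1 − r_1²)
r_1² = (0.13)² = 0.0169
Numerator = 0.534 − 0.0169 = 0.5171; denominator = 1 − 0.0169 = 0.9831
φ_{22} = 0.5171 / 0.9831 = 0.526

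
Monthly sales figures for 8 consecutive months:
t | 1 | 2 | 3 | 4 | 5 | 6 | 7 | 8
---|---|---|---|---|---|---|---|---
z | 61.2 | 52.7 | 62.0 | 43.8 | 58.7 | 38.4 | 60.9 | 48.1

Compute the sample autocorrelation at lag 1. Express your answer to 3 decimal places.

Mean z̄ = (61.2 + 52.7 + 62.0 + 43.8 + 58.7 + 38.4 + 60.9 + 48.1)/8 = 53.2250
Deviations from mean: 7.9750, -0.5250, 8.7750, -9.4250, 5.4750, -14.8250, 7.6750, -5.1250
Numerator Σ_{t=1}^{7}(z_t−z̄)(z_{t+1}−z̄) = -377.3831
Denominator Σ(z_t−z̄)² = 564.6350
r_1 = -377.3831 / 564.6350 = -0.668

-0.668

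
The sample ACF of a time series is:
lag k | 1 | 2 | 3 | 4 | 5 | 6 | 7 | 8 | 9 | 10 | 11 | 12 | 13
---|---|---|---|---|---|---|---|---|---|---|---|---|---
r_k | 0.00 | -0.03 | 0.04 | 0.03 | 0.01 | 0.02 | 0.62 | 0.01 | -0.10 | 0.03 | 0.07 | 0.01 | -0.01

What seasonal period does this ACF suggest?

7

The largest autocorrelation is r_7 = 0.62; the remaining lags stay at or below 0.07.
The dominant spike at lag 7 indicates a seasonal period of 7.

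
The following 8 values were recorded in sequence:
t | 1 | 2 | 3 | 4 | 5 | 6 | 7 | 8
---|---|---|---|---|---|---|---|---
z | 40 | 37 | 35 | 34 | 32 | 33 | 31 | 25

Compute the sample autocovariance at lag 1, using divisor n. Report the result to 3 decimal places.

Mean z̄ = (40 + 37 + 35 + 34 + 32 + 33 + 31 + 25)/8 = 33.3750
Deviations: 6.6250, 3.6250, 1.6250, 0.6250, -1.3750, -0.3750, -2.3750, -8.3750
Σ_{t=1}^{7}(z_t−z̄)(z_{t+1}−z̄) = 51.3594
γ_1 = 51.3594 / 8 = 6.420

6.420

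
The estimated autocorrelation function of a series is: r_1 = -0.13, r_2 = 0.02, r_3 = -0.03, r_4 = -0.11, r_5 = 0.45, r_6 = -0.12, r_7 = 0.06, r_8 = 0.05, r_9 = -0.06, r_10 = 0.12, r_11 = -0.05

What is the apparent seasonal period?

5

The largest autocorrelation is r_5 = 0.45; the remaining lags stay at or below 0.12.
The dominant spike at lag 5 indicates a seasonal period of 5.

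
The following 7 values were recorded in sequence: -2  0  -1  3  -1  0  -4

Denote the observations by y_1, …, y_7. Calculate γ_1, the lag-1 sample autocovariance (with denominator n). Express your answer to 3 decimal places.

Mean ȳ = (-2 + 0 − 1 + 3 − 1 + 0 − 4)/7 = -0.7143
Σ_{t=1}^{6}(y_t−ȳ)(y_{t+1}−ȳ) = -5.7959
γ_1 = -5.7959 / 7 = -0.828

-0.828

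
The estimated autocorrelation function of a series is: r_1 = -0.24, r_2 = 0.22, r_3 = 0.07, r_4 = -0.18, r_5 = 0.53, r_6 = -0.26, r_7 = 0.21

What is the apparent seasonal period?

The largest autocorrelation is r_5 = 0.53; the remaining lags stay at or below 0.22.
The dominant spike at lag 5 indicates a seasonal period of 5.

5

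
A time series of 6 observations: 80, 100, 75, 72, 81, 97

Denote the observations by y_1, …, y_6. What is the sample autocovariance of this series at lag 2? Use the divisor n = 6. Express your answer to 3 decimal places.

-46.926

Mean ȳ = (80 + 100 + 75 + 72 + 81 + 97)/6 = 84.1667
Σ_{t=1}^{4}(y_t−ȳ)(y_{t+2}−ȳ) = -281.5556
γ_2 = -281.5556 / 6 = -46.926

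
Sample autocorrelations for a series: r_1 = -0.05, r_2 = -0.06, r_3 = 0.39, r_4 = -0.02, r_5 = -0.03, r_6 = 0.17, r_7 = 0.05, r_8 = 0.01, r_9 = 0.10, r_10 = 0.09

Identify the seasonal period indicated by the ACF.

3

The largest autocorrelation is r_3 = 0.39, with a weaker echo at lag 6 (0.17); the remaining lags stay at or below 0.10.
The dominant spike at lag 3 indicates a seasonal period of 3.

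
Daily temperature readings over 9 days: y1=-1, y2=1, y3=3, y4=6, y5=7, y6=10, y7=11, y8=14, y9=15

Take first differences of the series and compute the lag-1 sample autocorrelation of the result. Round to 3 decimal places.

First differences Δy: 2, 2, 3, 1, 3, 1, 3, 1
Mean of differences = 2.0000
Numerator Σ(Δy_t−Δȳ)(Δy_{t+1}−Δȳ) = -5.0000
Denominator Σ(Δy_t−Δȳ)² = 6.0000
r_1(Δy) = -5.0000 / 6.0000 = -0.833

-0.833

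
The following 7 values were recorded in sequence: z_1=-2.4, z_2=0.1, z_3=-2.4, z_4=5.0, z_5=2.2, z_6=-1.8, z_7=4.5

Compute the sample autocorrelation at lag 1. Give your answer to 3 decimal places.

-0.269

Mean z̄ = (-2.4 + 0.1 − 2.4 + 5.0 + 2.2 − 1.8 + 4.5)/7 = 0.7429
Deviations from mean: -3.1429, -0.6429, -3.1429, 4.2571, 1.4571, -2.5429, 3.7571
Σ(z_t−z̄)(z_{t+1}−z̄) = (2.0204) + (2.0204) + (-13.3796) + (6.2033) + (-3.7053) + (-9.5539) = -16.3947
Denominator Σ(z_t−z̄)² = 60.9971
r_1 = -16.3947 / 60.9971 = -0.269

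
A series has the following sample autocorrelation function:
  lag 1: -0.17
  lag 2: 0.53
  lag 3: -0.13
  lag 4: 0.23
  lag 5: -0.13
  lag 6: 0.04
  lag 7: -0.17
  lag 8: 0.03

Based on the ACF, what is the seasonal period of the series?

The largest autocorrelation is r_2 = 0.53, with a weaker echo at lag 4 (0.23); the remaining lags stay at or below 0.04.
The dominant spike at lag 2 indicates a seasonal period of 2.

2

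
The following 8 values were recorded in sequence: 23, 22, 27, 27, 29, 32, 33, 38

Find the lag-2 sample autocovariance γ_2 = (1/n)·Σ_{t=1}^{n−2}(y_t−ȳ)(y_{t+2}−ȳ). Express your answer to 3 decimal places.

Mean ȳ = (23 + 22 + 27 + 27 + 29 + 32 + 33 + 38)/8 = 28.8750
Σ_{t=1}^{6}(y_t−ȳ)(y_{t+2}−ȳ) = 46.8438
γ_2 = 46.8438 / 8 = 5.855

5.855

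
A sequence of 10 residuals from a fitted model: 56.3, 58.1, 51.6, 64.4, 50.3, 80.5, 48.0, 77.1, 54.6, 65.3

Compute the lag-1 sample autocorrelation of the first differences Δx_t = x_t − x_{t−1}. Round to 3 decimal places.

-0.918

First differences Δx: 1.8, -6.5, 12.8, -14.1, 30.2, -32.5, 29.1, -22.5, 10.7
Mean of differences = 1.0000
Numerator Σ(Δx_t−Δx̄)(Δx_{t+1}−Δx̄) = -3521.4500
Denominator Σ(Δx_t−Δx̄)² = 3834.9800
r_1(Δx) = -3521.4500 / 3834.9800 = -0.918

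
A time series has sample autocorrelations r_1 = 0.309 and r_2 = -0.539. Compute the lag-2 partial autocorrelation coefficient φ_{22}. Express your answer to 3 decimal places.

-0.701

φ_{22} = (r_2 − r_1²) / (1 − r_1²)
r_1² = (0.309)² = 0.095481
Numerator = -0.539 − 0.0955 = -0.6345; denominator = 1 − 0.0955 = 0.9045
φ_{22} = -0.6345 / 0.9045 = -0.701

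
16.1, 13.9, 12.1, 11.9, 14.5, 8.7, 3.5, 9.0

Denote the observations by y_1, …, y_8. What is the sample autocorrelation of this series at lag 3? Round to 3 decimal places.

Mean ȳ = (16.1 + 13.9 + 12.1 + 11.9 + 14.5 + 8.7 + 3.5 + 9.0)/8 = 11.2125
Deviations from mean: 4.8875, 2.6875, 0.8875, 0.6875, 3.2875, -2.5125, -7.7125, -2.2125
Σ(y_t−ȳ)(y_{t+3}−ȳ) = (3.3602) + (8.8352) + (-2.2298) + (-5.3023) + (-7.2736) = -2.6105
Denominator Σ(y_t−ȳ)² = 113.8688
r_3 = -2.6105 / 113.8688 = -0.023

-0.023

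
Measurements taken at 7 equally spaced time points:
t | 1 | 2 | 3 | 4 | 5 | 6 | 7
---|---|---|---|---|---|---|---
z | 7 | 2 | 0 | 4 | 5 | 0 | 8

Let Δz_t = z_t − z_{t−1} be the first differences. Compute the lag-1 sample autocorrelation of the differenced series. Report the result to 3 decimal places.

First differences Δz: -5, -2, 4, 1, -5, 8
Mean of differences = 0.1667
Numerator Σ(Δz_t−Δz̄)(Δz_{t+1}−Δz̄) = -38.6944
Denominator Σ(Δz_t−Δz̄)² = 134.8333
r_1(Δz) = -38.6944 / 134.8333 = -0.287

-0.287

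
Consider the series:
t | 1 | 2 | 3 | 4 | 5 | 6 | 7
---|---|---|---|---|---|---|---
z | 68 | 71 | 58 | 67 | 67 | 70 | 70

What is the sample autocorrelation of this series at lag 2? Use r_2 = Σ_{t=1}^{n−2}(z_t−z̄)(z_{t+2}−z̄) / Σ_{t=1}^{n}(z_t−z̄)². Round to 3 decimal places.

-0.057

Mean z̄ = (68 + 71 + 58 + 67 + 67 + 70 + 70)/7 = 67.2857
Deviations from mean: 0.7143, 3.7143, -9.2857, -0.2857, -0.2857, 2.7143, 2.7143
Σ(z_t−z̄)(z_{t+2}−z̄) = (-6.6327) + (-1.0612) + (2.6531) + (-0.7755) + (-0.7755) = -6.5918
Denominator Σ(z_t−z̄)² = 115.4286
r_2 = -6.5918 / 115.4286 = -0.057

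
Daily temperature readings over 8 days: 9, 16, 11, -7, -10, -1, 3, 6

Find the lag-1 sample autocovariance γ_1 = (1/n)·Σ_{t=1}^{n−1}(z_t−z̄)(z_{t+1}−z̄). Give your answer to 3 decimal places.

35.764

Mean z̄ = (9 + 16 + 11 − 7 − 10 − 1 + 3 + 6)/8 = 3.3750
Deviations: 5.6250, 12.6250, 7.6250, -10.3750, -13.3750, -4.3750, -0.3750, 2.6250
Σ_{t=1}^{7}(z_t−z̄)(z_{t+1}−z̄) = 286.1094
γ_1 = 286.1094 / 8 = 35.764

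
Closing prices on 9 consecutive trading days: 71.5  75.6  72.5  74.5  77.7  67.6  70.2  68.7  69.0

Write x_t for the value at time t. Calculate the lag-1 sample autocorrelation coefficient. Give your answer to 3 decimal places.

Mean x̄ = (71.5 + 75.6 + 72.5 + 74.5 + 77.7 + 67.6 + 70.2 + 68.7 + 69.0)/9 = 71.9222
Numerator Σ_{t=1}^{8}(x_t−x̄)(x_{t+1}−x̄) = 14.3917
Denominator Σ(x_t−x̄)² = 94.6356
r_1 = 14.3917 / 94.6356 = 0.152

0.152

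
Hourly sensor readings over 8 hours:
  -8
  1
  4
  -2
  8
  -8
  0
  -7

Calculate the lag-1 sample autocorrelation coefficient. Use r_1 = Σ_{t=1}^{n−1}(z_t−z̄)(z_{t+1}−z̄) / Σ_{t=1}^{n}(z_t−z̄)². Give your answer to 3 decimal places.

-0.368

Mean z̄ = (-8 + 1 + 4 − 2 + 8 − 8 + 0 − 7)/8 = -1.5000
Deviations from mean: -6.5000, 2.5000, 5.5000, -0.5000, 9.5000, -6.5000, 1.5000, -5.5000
Numerator Σ_{t=1}^{7}(z_t−z̄)(z_{t+1}−z̄) = -89.7500
Denominator Σ(z_t−z̄)² = 244.0000
r_1 = -89.7500 / 244.0000 = -0.368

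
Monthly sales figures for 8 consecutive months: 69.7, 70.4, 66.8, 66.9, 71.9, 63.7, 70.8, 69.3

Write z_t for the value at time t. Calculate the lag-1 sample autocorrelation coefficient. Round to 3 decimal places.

Mean z̄ = (69.7 + 70.4 + 66.8 + 66.9 + 71.9 + 63.7 + 70.8 + 69.3)/8 = 68.6875
Numerator Σ_{t=1}^{7}(z_t−z̄)(z_{t+1}−z̄) = -29.1314
Denominator Σ(z_t−z̄)² = 50.7488
r_1 = -29.1314 / 50.7488 = -0.574

-0.574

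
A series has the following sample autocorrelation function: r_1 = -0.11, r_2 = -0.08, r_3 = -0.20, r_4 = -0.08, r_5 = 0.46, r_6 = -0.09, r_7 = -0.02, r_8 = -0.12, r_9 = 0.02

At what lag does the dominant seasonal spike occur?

5

The largest autocorrelation is r_5 = 0.46; the remaining lags stay at or below 0.02.
The dominant spike at lag 5 indicates a seasonal period of 5.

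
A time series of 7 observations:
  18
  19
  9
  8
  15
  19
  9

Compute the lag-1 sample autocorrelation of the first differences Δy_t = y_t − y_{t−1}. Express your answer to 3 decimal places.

-0.084

First differences Δy: 1, -10, -1, 7, 4, -10
Mean of differences = -1.5000
Numerator Σ(Δy_t−Δȳ)(Δy_{t+1}−Δȳ) = -21.2500
Denominator Σ(Δy_t−Δȳ)² = 253.5000
r_1(Δy) = -21.2500 / 253.5000 = -0.084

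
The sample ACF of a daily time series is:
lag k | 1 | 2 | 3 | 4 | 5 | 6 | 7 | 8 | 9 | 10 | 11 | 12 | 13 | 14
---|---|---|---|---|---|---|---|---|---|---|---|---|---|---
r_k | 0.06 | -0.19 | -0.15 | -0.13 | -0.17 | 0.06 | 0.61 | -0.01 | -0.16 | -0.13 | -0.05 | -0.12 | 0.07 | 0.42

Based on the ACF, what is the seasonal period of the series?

7

The largest autocorrelation is r_7 = 0.61, with a weaker echo at lag 14 (0.42); the remaining lags stay at or below 0.07.
The dominant spike at lag 7 indicates a seasonal period of 7.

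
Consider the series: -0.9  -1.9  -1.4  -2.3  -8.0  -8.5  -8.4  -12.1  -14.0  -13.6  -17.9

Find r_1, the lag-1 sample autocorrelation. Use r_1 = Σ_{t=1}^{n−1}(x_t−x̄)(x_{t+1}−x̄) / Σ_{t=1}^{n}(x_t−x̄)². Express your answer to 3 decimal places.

0.684

Mean x̄ = (-0.9 − 1.9 − 1.4 − 2.3 − 8.0 − 8.5 − 8.4 − 12.1 − 14.0 − 13.6 − 17.9)/11 = -8.0909
Numerator Σ_{t=1}^{10}(x_t−x̄)(x_{t+1}−x̄) = 236.8254
Denominator Σ(x_t−x̄)² = 346.1691
r_1 = 236.8254 / 346.1691 = 0.684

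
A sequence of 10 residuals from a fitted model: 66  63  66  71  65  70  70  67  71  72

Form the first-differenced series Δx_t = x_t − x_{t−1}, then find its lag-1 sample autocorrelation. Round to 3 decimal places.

-0.538

First differences Δx: -3, 3, 5, -6, 5, 0, -3, 4, 1
Mean of differences = 0.6667
Numerator Σ(Δx_t−Δx̄)(Δx_{t+1}−Δx̄) = -67.7778
Denominator Σ(Δx_t−Δx̄)² = 126.0000
r_1(Δx) = -67.7778 / 126.0000 = -0.538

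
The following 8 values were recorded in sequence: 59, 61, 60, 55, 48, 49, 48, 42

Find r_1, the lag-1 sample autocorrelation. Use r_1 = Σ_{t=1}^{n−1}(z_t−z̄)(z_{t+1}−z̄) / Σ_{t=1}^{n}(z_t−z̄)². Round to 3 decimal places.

0.600

Mean z̄ = (59 + 61 + 60 + 55 + 48 + 49 + 48 + 42)/8 = 52.7500
Deviations from mean: 6.2500, 8.2500, 7.2500, 2.2500, -4.7500, -3.7500, -4.7500, -10.7500
Numerator Σ_{t=1}^{7}(z_t−z̄)(z_{t+1}−z̄) = 203.6875
Denominator Σ(z_t−z̄)² = 339.5000
r_1 = 203.6875 / 339.5000 = 0.600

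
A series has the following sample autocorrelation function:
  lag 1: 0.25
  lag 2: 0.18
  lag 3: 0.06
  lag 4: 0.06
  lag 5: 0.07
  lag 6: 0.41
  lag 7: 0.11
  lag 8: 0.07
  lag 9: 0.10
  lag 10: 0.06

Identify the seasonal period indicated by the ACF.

The largest autocorrelation is r_6 = 0.41; the remaining lags stay at or below 0.25. The elevated value at lag 1 (0.25), dropping to 0.18 at lag 2, reflects decaying short-term dependence rather than seasonality.
The dominant spike at lag 6 indicates a seasonal period of 6.

6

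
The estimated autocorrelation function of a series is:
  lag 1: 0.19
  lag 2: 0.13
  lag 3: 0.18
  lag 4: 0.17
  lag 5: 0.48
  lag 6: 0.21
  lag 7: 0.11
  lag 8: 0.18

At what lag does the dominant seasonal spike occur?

The largest autocorrelation is r_5 = 0.48; the remaining lags stay at or below 0.21.
The dominant spike at lag 5 indicates a seasonal period of 5.

5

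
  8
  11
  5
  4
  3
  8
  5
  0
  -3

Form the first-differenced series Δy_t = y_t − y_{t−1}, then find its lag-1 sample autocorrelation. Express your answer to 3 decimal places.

First differences Δy: 3, -6, -1, -1, 5, -3, -5, -3
Mean of differences = -1.3750
Numerator Σ(Δy_t−Δȳ)(Δy_{t+1}−Δȳ) = -18.0156
Denominator Σ(Δy_t−Δȳ)² = 99.8750
r_1(Δy) = -18.0156 / 99.8750 = -0.180

-0.180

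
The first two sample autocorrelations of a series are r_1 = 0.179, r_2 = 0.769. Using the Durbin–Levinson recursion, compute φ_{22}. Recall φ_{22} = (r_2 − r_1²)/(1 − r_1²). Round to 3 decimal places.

φ_{22} = (r_2 − r_1²) / (1 − r_1²)
r_1² = (0.179)² = 0.032041
Numerator = 0.769 − 0.0320 = 0.7370; denominator = 1 − 0.0320 = 0.9680
φ_{22} = 0.7370 / 0.9680 = 0.761

0.761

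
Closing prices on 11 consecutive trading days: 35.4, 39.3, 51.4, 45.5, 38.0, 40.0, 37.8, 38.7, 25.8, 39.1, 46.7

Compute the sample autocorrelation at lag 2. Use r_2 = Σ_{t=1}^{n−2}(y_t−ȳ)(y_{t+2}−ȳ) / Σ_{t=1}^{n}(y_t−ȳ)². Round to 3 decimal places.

Mean ȳ = (35.4 + 39.3 + 51.4 + 45.5 + 38.0 + 40.0 + 37.8 + 38.7 + 25.8 + 39.1 + 46.7)/11 = 39.7909
Numerator Σ_{t=1}^{9}(y_t−ȳ)(y_{t+2}−ȳ) = -138.0929
Denominator Σ(y_t−ȳ)² = 439.2491
r_2 = -138.0929 / 439.2491 = -0.314

-0.314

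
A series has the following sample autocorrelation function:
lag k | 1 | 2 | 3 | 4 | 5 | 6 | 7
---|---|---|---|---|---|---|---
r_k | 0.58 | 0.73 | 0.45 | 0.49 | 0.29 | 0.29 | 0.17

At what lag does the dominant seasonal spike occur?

2

The largest autocorrelation is r_2 = 0.73; the remaining lags stay at or below 0.58.
The dominant spike at lag 2 indicates a seasonal period of 2.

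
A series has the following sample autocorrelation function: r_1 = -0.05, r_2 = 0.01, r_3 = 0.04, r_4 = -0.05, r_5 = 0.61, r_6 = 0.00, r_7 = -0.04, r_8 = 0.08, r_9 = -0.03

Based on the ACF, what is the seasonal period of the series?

The largest autocorrelation is r_5 = 0.61; the remaining lags stay at or below 0.08.
The dominant spike at lag 5 indicates a seasonal period of 5.

5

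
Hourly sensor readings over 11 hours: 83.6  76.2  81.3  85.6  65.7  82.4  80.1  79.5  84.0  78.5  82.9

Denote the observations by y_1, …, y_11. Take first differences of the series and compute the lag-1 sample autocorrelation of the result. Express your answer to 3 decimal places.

-0.615

First differences Δy: -7.4, 5.1, 4.3, -19.9, 16.7, -2.3, -0.6, 4.5, -5.5, 4.4
Mean of differences = -0.0700
Numerator Σ(Δy_t−Δȳ)(Δy_{t+1}−Δȳ) = -522.2339
Denominator Σ(Δy_t−Δȳ)² = 849.6210
r_1(Δy) = -522.2339 / 849.6210 = -0.615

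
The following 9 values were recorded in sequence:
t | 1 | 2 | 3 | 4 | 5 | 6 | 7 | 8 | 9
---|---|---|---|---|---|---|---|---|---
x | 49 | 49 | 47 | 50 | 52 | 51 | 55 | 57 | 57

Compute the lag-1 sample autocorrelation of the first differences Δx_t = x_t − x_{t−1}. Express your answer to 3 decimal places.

First differences Δx: 0, -2, 3, 2, -1, 4, 2, 0
Mean of differences = 1.0000
Numerator Σ(Δx_t−Δx̄)(Δx_{t+1}−Δx̄) = -7.0000
Denominator Σ(Δx_t−Δx̄)² = 30.0000
r_1(Δx) = -7.0000 / 30.0000 = -0.233

-0.233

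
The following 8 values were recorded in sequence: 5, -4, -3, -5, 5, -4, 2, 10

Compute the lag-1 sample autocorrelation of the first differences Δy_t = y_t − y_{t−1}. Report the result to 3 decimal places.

-0.363

First differences Δy: -9, 1, -2, 10, -9, 6, 8
Mean of differences = 0.7143
Numerator Σ(Δy_t−Δȳ)(Δy_{t+1}−Δȳ) = -131.7959
Denominator Σ(Δy_t−Δȳ)² = 363.4286
r_1(Δy) = -131.7959 / 363.4286 = -0.363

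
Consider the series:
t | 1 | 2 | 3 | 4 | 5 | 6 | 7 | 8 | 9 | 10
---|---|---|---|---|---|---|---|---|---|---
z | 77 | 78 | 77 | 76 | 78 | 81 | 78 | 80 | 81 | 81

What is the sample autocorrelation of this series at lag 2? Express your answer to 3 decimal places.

Mean z̄ = (77 + 78 + 77 + 76 + 78 + 81 + 78 + 80 + 81 + 81)/10 = 78.7000
Numerator Σ_{t=1}^{8}(z_t−z̄)(z_{t+2}−z̄) = 4.6200
Denominator Σ(z_t−z̄)² = 32.1000
r_2 = 4.6200 / 32.1000 = 0.144

0.144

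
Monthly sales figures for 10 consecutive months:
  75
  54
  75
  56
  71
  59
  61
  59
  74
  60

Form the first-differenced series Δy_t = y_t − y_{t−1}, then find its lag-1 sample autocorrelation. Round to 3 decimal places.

-0.765

First differences Δy: -21, 21, -19, 15, -12, 2, -2, 15, -14
Mean of differences = -1.6667
Numerator Σ(Δy_t−Δȳ)(Δy_{t+1}−Δȳ) = -1542.4444
Denominator Σ(Δy_t−Δȳ)² = 2016.0000
r_1(Δy) = -1542.4444 / 2016.0000 = -0.765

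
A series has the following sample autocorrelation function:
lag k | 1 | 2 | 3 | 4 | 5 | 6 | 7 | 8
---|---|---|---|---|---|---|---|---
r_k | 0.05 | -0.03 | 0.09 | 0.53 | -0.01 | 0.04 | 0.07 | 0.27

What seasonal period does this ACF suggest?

The largest autocorrelation is r_4 = 0.53, with a weaker echo at lag 8 (0.27); the remaining lags stay at or below 0.09.
The dominant spike at lag 4 indicates a seasonal period of 4.

4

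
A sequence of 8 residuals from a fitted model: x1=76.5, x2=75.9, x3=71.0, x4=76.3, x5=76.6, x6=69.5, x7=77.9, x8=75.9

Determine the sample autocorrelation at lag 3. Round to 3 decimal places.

0.490

Mean x̄ = (76.5 + 75.9 + 71.0 + 76.3 + 76.6 + 69.5 + 77.9 + 75.9)/8 = 74.9500
Deviations from mean: 1.5500, 0.9500, -3.9500, 1.3500, 1.6500, -5.4500, 2.9500, 0.9500
Σ(x_t−x̄)(x_{t+3}−x̄) = (2.0925) + (1.5675) + (21.5275) + (3.9825) + (1.5675) = 30.7375
Denominator Σ(x_t−x̄)² = 62.7600
r_3 = 30.7375 / 62.7600 = 0.490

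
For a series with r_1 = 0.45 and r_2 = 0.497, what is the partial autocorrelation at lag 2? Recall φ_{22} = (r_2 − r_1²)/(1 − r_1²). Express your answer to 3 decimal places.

φ_{22} = (r_2 − r_1²) / (1 − r_1²)
r_1² = (0.45)² = 0.2025
Numerator = 0.497 − 0.2025 = 0.2945; denominator = 1 − 0.2025 = 0.7975
φ_{22} = 0.2945 / 0.7975 = 0.369

0.369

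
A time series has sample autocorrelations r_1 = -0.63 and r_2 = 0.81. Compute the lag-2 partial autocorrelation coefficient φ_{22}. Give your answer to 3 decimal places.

0.685

φ_{22} = (r_2 − r_1²) / (1 − r_1²)
r_1² = (-0.63)² = 0.3969
Numerator = 0.81 − 0.3969 = 0.4131; denominator = 1 − 0.3969 = 0.6031
φ_{22} = 0.4131 / 0.6031 = 0.685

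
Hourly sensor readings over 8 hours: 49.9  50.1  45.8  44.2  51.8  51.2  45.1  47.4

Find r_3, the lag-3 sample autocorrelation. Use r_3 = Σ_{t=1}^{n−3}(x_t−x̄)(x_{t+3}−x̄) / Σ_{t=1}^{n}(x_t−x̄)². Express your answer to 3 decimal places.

0.039

Mean x̄ = (49.9 + 50.1 + 45.8 + 44.2 + 51.8 + 51.2 + 45.1 + 47.4)/8 = 48.1875
Σ(x_t−x̄)(x_{t+3}−x̄) = (-6.8286) + (6.9089) + (-7.1923) + (12.3114) + (-2.8448) = 2.3545
Denominator Σ(x_t−x̄)² = 60.4688
r_3 = 2.3545 / 60.4688 = 0.039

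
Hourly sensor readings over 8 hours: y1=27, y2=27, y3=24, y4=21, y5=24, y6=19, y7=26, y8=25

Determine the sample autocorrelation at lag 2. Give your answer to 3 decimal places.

Mean ȳ = (27 + 27 + 24 + 21 + 24 + 19 + 26 + 25)/8 = 24.1250
Σ(y_t−ȳ)(y_{t+2}−ȳ) = (-0.3594) + (-8.9844) + (0.0156) + (16.0156) + (-0.2344) + (-4.4844) = 1.9688
Denominator Σ(y_t−ȳ)² = 56.8750
r_2 = 1.9688 / 56.8750 = 0.035

0.035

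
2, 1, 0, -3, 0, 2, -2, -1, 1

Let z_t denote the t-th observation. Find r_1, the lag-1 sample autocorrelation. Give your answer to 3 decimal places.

Mean z̄ = (2 + 1 + 0 − 3 + 0 + 2 − 2 − 1 + 1)/9 = 0.0000
Numerator Σ_{t=1}^{8}(z_t−z̄)(z_{t+1}−z̄) = -1.0000
Denominator Σ(z_t−z̄)² = 24.0000
r_1 = -1.0000 / 24.0000 = -0.042

-0.042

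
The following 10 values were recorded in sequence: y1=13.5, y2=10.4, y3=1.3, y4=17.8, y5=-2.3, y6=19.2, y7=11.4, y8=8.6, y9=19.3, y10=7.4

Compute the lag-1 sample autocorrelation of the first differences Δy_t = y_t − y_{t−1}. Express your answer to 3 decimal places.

-0.763

First differences Δy: -3.1, -9.1, 16.5, -20.1, 21.5, -7.8, -2.8, 10.7, -11.9
Mean of differences = -0.6778
Numerator Σ(Δy_t−Δȳ)(Δy_{t+1}−Δȳ) = -1183.3172
Denominator Σ(Δy_t−Δȳ)² = 1551.5756
r_1(Δy) = -1183.3172 / 1551.5756 = -0.763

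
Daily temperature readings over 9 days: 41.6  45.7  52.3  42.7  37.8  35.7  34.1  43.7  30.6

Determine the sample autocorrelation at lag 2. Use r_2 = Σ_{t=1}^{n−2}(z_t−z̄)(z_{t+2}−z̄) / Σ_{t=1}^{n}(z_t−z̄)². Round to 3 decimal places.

Mean z̄ = (41.6 + 45.7 + 52.3 + 42.7 + 37.8 + 35.7 + 34.1 + 43.7 + 30.6)/9 = 40.4667
Σ(z_t−z̄)(z_{t+2}−z̄) = (13.4111) + (11.6878) + (-31.5556) + (-10.6456) + (16.9778) + (-15.4122) + (62.8178) = 47.2811
Denominator Σ(z_t−z̄)² = 351.8600
r_2 = 47.2811 / 351.8600 = 0.134

0.134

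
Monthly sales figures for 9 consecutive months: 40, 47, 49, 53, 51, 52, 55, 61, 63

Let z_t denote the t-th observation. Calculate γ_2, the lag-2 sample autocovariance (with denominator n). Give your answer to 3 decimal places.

7.086

Mean z̄ = (40 + 47 + 49 + 53 + 51 + 52 + 55 + 61 + 63)/9 = 52.3333
Σ_{t=1}^{7}(z_t−z̄)(z_{t+2}−z̄) = 63.7778
γ_2 = 63.7778 / 9 = 7.086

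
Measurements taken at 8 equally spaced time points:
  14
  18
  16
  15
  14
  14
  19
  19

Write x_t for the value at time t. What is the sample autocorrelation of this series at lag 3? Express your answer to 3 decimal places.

-0.306

Mean x̄ = (14 + 18 + 16 + 15 + 14 + 14 + 19 + 19)/8 = 16.1250
Deviations from mean: -2.1250, 1.8750, -0.1250, -1.1250, -2.1250, -2.1250, 2.8750, 2.8750
Σ(x_t−x̄)(x_{t+3}−x̄) = (2.3906) + (-3.9844) + (0.2656) + (-3.2344) + (-6.1094) = -10.6719
Denominator Σ(x_t−x̄)² = 34.8750
r_3 = -10.6719 / 34.8750 = -0.306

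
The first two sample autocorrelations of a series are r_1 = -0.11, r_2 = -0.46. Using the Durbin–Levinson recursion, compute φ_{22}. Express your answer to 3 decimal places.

-0.478

φ_{22} = (r_2 − r_1²) / (1 − r_1²)
r_1² = (-0.11)² = 0.0121
Numerator = -0.46 − 0.0121 = -0.4721; denominator = 1 − 0.0121 = 0.9879
φ_{22} = -0.4721 / 0.9879 = -0.478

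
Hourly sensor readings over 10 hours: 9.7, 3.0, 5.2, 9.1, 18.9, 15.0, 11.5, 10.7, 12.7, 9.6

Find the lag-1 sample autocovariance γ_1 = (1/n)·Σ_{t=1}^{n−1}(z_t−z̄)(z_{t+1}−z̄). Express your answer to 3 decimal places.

Mean z̄ = (9.7 + 3.0 + 5.2 + 9.1 + 18.9 + 15.0 + 11.5 + 10.7 + 12.7 + 9.6)/10 = 10.5400
Σ_{t=1}^{9}(z_t−z̄)(z_{t+1}−z̄) = 82.2844
γ_1 = 82.2844 / 10 = 8.228

8.228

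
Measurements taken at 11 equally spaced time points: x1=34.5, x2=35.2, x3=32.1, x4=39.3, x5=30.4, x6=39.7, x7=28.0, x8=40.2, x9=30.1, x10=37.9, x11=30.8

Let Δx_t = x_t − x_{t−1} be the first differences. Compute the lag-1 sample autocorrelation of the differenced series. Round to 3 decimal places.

First differences Δx: 0.7, -3.1, 7.2, -8.9, 9.3, -11.7, 12.2, -10.1, 7.8, -7.1
Mean of differences = -0.3700
Numerator Σ(Δx_t−Δx̄)(Δx_{t+1}−Δx̄) = -679.4079
Denominator Σ(Δx_t−Δx̄)² = 725.2610
r_1(Δx) = -679.4079 / 725.2610 = -0.937

-0.937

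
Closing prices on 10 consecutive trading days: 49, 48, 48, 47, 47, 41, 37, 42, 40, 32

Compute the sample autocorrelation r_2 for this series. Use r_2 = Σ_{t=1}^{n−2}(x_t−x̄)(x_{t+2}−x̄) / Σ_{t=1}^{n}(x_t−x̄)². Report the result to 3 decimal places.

0.237

Mean x̄ = (49 + 48 + 48 + 47 + 47 + 41 + 37 + 42 + 40 + 32)/10 = 43.1000
Numerator Σ_{t=1}^{8}(x_t−x̄)(x_{t+2}−x̄) = 68.5800
Denominator Σ(x_t−x̄)² = 288.9000
r_2 = 68.5800 / 288.9000 = 0.237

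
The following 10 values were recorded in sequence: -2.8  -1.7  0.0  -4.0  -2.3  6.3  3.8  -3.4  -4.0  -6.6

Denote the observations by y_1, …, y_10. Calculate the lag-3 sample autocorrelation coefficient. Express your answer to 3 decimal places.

-0.320

Mean ȳ = (-2.8 − 1.7 + 0.0 − 4.0 − 2.3 + 6.3 + 3.8 − 3.4 − 4.0 − 6.6)/10 = -1.4700
Σ(y_t−ȳ)(y_{t+3}−ȳ) = (3.3649) + (0.1909) + (11.4219) + (-13.3331) + (1.6019) + (-19.6581) + (-27.0351) = -43.4467
Denominator Σ(y_t−ȳ)² = 135.6610
r_3 = -43.4467 / 135.6610 = -0.320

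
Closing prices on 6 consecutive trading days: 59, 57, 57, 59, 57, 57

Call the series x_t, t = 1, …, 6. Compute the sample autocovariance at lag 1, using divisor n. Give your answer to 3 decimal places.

Mean x̄ = (59 + 57 + 57 + 59 + 57 + 57)/6 = 57.6667
Σ_{t=1}^{5}(x_t−x̄)(x_{t+1}−x̄) = -1.7778
γ_1 = -1.7778 / 6 = -0.296

-0.296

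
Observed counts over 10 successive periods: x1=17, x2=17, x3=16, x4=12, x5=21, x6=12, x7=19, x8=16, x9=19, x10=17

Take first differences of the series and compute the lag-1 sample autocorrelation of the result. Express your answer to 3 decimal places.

-0.848

First differences Δx: 0, -1, -4, 9, -9, 7, -3, 3, -2
Mean of differences = 0.0000
Numerator Σ(Δx_t−Δx̄)(Δx_{t+1}−Δx̄) = -212.0000
Denominator Σ(Δx_t−Δx̄)² = 250.0000
r_1(Δx) = -212.0000 / 250.0000 = -0.848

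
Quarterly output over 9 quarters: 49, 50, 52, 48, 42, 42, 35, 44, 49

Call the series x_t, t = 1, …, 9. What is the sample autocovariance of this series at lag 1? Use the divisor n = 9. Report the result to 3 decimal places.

Mean x̄ = (49 + 50 + 52 + 48 + 42 + 42 + 35 + 44 + 49)/9 = 45.6667
Σ_{t=1}^{8}(x_t−x̄)(x_{t+1}−x̄) = 112.8889
γ_1 = 112.8889 / 9 = 12.543

12.543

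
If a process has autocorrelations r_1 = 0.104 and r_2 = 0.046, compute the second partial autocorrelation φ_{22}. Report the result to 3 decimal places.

φ_{22} = (r_2 − r_1²) / (1 − r_1²)
r_1² = (0.104)² = 0.010816
Numerator = 0.046 − 0.0108 = 0.0352; denominator = 1 − 0.0108 = 0.9892
φ_{22} = 0.0352 / 0.9892 = 0.036

0.036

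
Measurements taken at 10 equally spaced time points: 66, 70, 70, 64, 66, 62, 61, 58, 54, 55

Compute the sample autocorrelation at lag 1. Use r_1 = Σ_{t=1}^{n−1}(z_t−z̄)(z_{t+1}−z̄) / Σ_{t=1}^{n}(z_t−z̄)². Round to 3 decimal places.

0.710

Mean z̄ = (66 + 70 + 70 + 64 + 66 + 62 + 61 + 58 + 54 + 55)/10 = 62.6000
Numerator Σ_{t=1}^{9}(z_t−z̄)(z_{t+1}−z̄) = 206.2400
Denominator Σ(z_t−z̄)² = 290.4000
r_1 = 206.2400 / 290.4000 = 0.710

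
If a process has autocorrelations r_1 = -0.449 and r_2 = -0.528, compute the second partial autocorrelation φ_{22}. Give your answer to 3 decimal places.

φ_{22} = (r_2 − r_1²) / (1 − r_1²)
r_1² = (-0.449)² = 0.201601
Numerator = -0.528 − 0.2016 = -0.7296; denominator = 1 − 0.2016 = 0.7984
φ_{22} = -0.7296 / 0.7984 = -0.914

-0.914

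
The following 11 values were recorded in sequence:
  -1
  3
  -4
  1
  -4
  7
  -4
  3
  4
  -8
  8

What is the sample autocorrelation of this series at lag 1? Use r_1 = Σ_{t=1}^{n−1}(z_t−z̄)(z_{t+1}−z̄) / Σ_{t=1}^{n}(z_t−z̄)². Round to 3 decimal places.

-0.674

Mean z̄ = (-1 + 3 − 4 + 1 − 4 + 7 − 4 + 3 + 4 − 8 + 8)/11 = 0.4545
Numerator Σ_{t=1}^{10}(z_t−z̄)(z_{t+1}−z̄) = -174.2975
Denominator Σ(z_t−z̄)² = 258.7273
r_1 = -174.2975 / 258.7273 = -0.674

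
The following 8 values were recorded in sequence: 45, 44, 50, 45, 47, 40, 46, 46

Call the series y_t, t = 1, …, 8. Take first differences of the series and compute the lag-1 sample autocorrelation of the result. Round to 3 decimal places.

First differences Δy: -1, 6, -5, 2, -7, 6, 0
Mean of differences = 0.1429
Numerator Σ(Δy_t−Δȳ)(Δy_{t+1}−Δȳ) = -102.3061
Denominator Σ(Δy_t−Δȳ)² = 150.8571
r_1(Δy) = -102.3061 / 150.8571 = -0.678

-0.678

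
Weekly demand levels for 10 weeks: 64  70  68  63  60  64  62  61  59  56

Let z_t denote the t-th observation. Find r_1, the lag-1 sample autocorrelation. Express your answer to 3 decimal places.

0.498

Mean z̄ = (64 + 70 + 68 + 63 + 60 + 64 + 62 + 61 + 59 + 56)/10 = 62.7000
Numerator Σ_{t=1}^{9}(z_t−z̄)(z_{t+1}−z̄) = 76.8100
Denominator Σ(z_t−z̄)² = 154.1000
r_1 = 76.8100 / 154.1000 = 0.498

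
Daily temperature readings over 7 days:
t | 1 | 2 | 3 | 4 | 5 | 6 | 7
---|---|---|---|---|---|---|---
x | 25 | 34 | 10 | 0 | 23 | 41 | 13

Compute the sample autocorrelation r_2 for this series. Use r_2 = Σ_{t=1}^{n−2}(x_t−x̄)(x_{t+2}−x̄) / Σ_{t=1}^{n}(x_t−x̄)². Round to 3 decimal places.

-0.641

Mean x̄ = (25 + 34 + 10 + 0 + 23 + 41 + 13)/7 = 20.8571
Deviations from mean: 4.1429, 13.1429, -10.8571, -20.8571, 2.1429, 20.1429, -7.8571
Σ(x_t−x̄)(x_{t+2}−x̄) = (-44.9796) + (-274.1224) + (-23.2653) + (-420.1224) + (-16.8367) = -779.3265
Denominator Σ(x_t−x̄)² = 1214.8571
r_2 = -779.3265 / 1214.8571 = -0.641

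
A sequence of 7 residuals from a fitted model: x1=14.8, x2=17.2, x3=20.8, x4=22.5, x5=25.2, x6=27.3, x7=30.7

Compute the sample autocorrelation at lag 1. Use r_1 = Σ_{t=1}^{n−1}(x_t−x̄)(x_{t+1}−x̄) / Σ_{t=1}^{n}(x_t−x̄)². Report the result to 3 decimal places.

Mean x̄ = (14.8 + 17.2 + 20.8 + 22.5 + 25.2 + 27.3 + 30.7)/7 = 22.6429
Σ(x_t−x̄)(x_{t+1}−x̄) = (42.6876) + (10.0304) + (0.2633) + (-0.3653) + (11.9090) + (37.5233) = 102.0482
Denominator Σ(x_t−x̄)² = 187.6971
r_1 = 102.0482 / 187.6971 = 0.544

0.544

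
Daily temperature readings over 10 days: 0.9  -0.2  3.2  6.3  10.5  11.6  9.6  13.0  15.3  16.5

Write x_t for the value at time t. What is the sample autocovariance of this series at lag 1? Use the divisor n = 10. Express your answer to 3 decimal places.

Mean x̄ = (0.9 − 0.2 + 3.2 + 6.3 + 10.5 + 11.6 + 9.6 + 13.0 + 15.3 + 16.5)/10 = 8.6700
Σ_{t=1}^{9}(x_t−x̄)(x_{t+1}−x̄) = 218.8001
γ_1 = 218.8001 / 10 = 21.880

21.880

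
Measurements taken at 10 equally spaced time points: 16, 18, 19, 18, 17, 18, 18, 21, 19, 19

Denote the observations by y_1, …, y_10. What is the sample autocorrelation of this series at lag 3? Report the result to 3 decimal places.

Mean ȳ = (16 + 18 + 19 + 18 + 17 + 18 + 18 + 21 + 19 + 19)/10 = 18.3000
Σ(y_t−ȳ)(y_{t+3}−ȳ) = (0.6900) + (0.3900) + (-0.2100) + (0.0900) + (-3.5100) + (-0.2100) + (-0.2100) = -2.9700
Denominator Σ(y_t−ȳ)² = 16.1000
r_3 = -2.9700 / 16.1000 = -0.184

-0.184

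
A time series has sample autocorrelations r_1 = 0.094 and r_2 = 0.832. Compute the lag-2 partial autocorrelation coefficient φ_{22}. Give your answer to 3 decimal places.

φ_{22} = (r_2 − r_1²) / (1 − r_1²)
r_1² = (0.094)² = 0.008836
Numerator = 0.832 − 0.0088 = 0.8232; denominator = 1 − 0.0088 = 0.9912
φ_{22} = 0.8232 / 0.9912 = 0.831

0.831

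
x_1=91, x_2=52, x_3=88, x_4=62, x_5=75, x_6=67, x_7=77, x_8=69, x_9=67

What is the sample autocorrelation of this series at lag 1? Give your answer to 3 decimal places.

-0.769

Mean x̄ = (91 + 52 + 88 + 62 + 75 + 67 + 77 + 69 + 67)/9 = 72.0000
Numerator Σ_{t=1}^{8}(x_t−x̄)(x_{t+1}−x̄) = -930.0000
Denominator Σ(x_t−x̄)² = 1210.0000
r_1 = -930.0000 / 1210.0000 = -0.769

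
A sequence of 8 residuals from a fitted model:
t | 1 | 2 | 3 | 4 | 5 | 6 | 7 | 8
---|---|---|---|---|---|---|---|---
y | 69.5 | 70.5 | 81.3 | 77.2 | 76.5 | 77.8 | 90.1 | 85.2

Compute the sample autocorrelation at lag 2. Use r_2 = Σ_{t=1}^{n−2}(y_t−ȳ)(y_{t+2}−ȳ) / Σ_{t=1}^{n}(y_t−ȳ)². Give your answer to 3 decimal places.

-0.140

Mean ȳ = (69.5 + 70.5 + 81.3 + 77.2 + 76.5 + 77.8 + 90.1 + 85.2)/8 = 78.5125
Deviations from mean: -9.0125, -8.0125, 2.7875, -1.3125, -2.0125, -0.7125, 11.5875, 6.6875
Σ(y_t−ȳ)(y_{t+2}−ȳ) = (-25.1223) + (10.5164) + (-5.6098) + (0.9352) + (-23.3198) + (-4.7648) = -47.3653
Denominator Σ(y_t−ȳ)² = 338.4688
r_2 = -47.3653 / 338.4688 = -0.140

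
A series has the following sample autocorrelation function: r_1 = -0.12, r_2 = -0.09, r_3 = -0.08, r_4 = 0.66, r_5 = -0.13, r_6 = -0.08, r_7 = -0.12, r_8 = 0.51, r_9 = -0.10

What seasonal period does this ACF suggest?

4

The largest autocorrelation is r_4 = 0.66, with a weaker echo at lag 8 (0.51); the remaining lags stay at or below -0.08.
The dominant spike at lag 4 indicates a seasonal period of 4.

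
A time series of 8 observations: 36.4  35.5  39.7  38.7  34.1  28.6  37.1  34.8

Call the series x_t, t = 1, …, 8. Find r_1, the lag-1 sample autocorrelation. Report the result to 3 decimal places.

Mean x̄ = (36.4 + 35.5 + 39.7 + 38.7 + 34.1 + 28.6 + 37.1 + 34.8)/8 = 35.6125
Numerator Σ_{t=1}^{7}(x_t−x̄)(x_{t+1}−x̄) = 6.3686
Denominator Σ(x_t−x̄)² = 81.2088
r_1 = 6.3686 / 81.2088 = 0.078

0.078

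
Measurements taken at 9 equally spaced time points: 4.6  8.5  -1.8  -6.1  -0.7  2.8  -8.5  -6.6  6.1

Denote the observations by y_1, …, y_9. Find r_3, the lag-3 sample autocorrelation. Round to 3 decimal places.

0.114

Mean ȳ = (4.6 + 8.5 − 1.8 − 6.1 − 0.7 + 2.8 − 8.5 − 6.6 + 6.1)/9 = -0.1889
Σ(y_t−ȳ)(y_{t+3}−ȳ) = (-28.3077) + (-4.4410) + (-4.8154) + (49.1279) + (3.2768) + (18.7968) = 33.6374
Denominator Σ(y_t−ȳ)² = 294.8889
r_3 = 33.6374 / 294.8889 = 0.114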